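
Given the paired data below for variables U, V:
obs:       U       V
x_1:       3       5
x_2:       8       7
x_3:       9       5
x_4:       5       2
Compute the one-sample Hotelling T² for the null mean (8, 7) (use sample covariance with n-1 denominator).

Step 1 — sample mean vector:
  mean(U) = (3 + 8 + 9 + 5) / 4 = 25/4 = 6.25
  mean(V) = (5 + 7 + 5 + 2) / 4 = 19/4 = 4.75
  x̄ = (6.25, 4.75),  deviation x̄ - mu_0 = (6.25, 4.75) - (8, 7) = (-1.75, -2.25).

Step 2 — sample covariance matrix, S[i,j] = (1/(n-1)) · Σ_k (x_{k,i} - mean_i) · (x_{k,j} - mean_j), divisor n-1 = 3:
  S[U,U] = ((-3.25)·(-3.25) + (1.75)·(1.75) + (2.75)·(2.75) + (-1.25)·(-1.25)) / 3 = 22.75/3 = 7.5833
  S[U,V] = ((-3.25)·(0.25) + (1.75)·(2.25) + (2.75)·(0.25) + (-1.25)·(-2.75)) / 3 = 7.25/3 = 2.4167
  S[V,V] = ((0.25)·(0.25) + (2.25)·(2.25) + (0.25)·(0.25) + (-2.75)·(-2.75)) / 3 = 12.75/3 = 4.25
  S = [[7.5833, 2.4167],
 [2.4167, 4.25]].

Step 3 — invert S. det(S) = 7.5833·4.25 - (2.4167)² = 26.3889.
  S^{-1} = (1/det) · [[d, -b], [-b, a]] = [[0.1611, -0.0916],
 [-0.0916, 0.2874]].

Step 4 — quadratic form (x̄ - mu_0)^T · S^{-1} · (x̄ - mu_0):
  S^{-1} · (x̄ - mu_0) = (-0.0758, -0.4863),
  (x̄ - mu_0)^T · [...] = (-1.75)·(-0.0758) + (-2.25)·(-0.4863) = 1.2268.

Step 5 — scale by n: T² = 4 · 1.2268 = 4.9074.

T² ≈ 4.9074


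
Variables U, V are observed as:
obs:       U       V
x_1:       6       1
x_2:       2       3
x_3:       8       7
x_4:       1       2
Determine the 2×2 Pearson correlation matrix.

Step 1 — column means:
  mean(U) = (6 + 2 + 8 + 1) / 4 = 17/4 = 4.25
  mean(V) = (1 + 3 + 7 + 2) / 4 = 13/4 = 3.25

Step 2 — sample variances and covariances s[i,j] = (1/(n-1)) · Σ_k (x_{k,i} - mean_i) · (x_{k,j} - mean_j), with n-1 = 3:
  s[U,U] = ((1.75)·(1.75) + (-2.25)·(-2.25) + (3.75)·(3.75) + (-3.25)·(-3.25)) / 3 = 32.75/3 = 10.9167
  s[U,V] = ((1.75)·(-2.25) + (-2.25)·(-0.25) + (3.75)·(3.75) + (-3.25)·(-1.25)) / 3 = 14.75/3 = 4.9167
  s[V,V] = ((-2.25)·(-2.25) + (-0.25)·(-0.25) + (3.75)·(3.75) + (-1.25)·(-1.25)) / 3 = 20.75/3 = 6.9167
  Sample standard deviations s_i = √(s[i,i]):
  s(U) = √(10.9167) = 3.304
  s(V) = √(6.9167) = 2.63

Step 3 — r_{ij} = s_{ij} / (s_i · s_j):
  r[U,U] = 1 (diagonal).
  r[U,V] = 4.9167 / (3.304 · 2.63) = 4.9167 / 8.6895 = 0.5658
  r[V,V] = 1 (diagonal).

R is symmetric with unit diagonal. Assembling:

R = [[1, 0.5658],
 [0.5658, 1]]


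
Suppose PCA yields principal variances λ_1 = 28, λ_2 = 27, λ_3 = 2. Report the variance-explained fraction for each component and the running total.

Step 1 — total variance = trace(Sigma) = Σ λ_i = 28 + 27 + 2 = 57.

Step 2 — fraction explained by component i = λ_i / Σ λ:
  PC1: 28/57 = 0.4912
  PC2: 27/57 = 0.4737
  PC3: 2/57 = 0.0351

Step 3 — cumulative fraction after k components = (λ_1 + ... + λ_k) / Σ λ:
  k = 1: 28/57 = 0.4912
  k = 2: (28 + 27)/57 = 55/57 = 0.9649
  k = 3: (28 + 27 + 2)/57 = 57/57 = 1

Summary (fraction, with percent):

explained: PC1 0.4912 (49.12%), PC2 0.4737 (47.37%), PC3 0.0351 (3.51%);  cumulative: 0.4912, 0.9649, 1


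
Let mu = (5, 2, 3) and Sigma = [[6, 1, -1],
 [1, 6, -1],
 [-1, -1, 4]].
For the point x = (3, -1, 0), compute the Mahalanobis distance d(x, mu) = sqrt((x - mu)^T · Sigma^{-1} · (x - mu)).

Step 1 — centre the observation: (x - mu) = (-2, -3, -3).

Step 2 — invert Sigma (cofactor / det for 3×3, or solve directly):
  Sigma^{-1} = [[0.1769, -0.0231, 0.0385],
 [-0.0231, 0.1769, 0.0385],
 [0.0385, 0.0385, 0.2692]].

Step 3 — form the quadratic (x - mu)^T · Sigma^{-1} · (x - mu):
  Sigma^{-1} · (x - mu) = (-0.4, -0.6, -1).
  (x - mu)^T · [Sigma^{-1} · (x - mu)] = (-2)·(-0.4) + (-3)·(-0.6) + (-3)·(-1) = 5.6.

Step 4 — take square root: d = √(5.6) ≈ 2.3664.

d(x, mu) = √(5.6) ≈ 2.3664


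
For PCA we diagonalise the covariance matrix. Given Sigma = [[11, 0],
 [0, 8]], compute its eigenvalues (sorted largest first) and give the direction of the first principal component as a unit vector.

Step 1 — characteristic polynomial of 2×2 Sigma:
  det(Sigma - λI) = λ² - trace · λ + det = 0.
  trace = 11 + 8 = 19, det = 11·8 - (0)² = 88.
Step 2 — discriminant:
  Δ = trace² - 4·det = 361 - 352 = 9.
Step 3 — eigenvalues:
  λ = (trace ± √Δ)/2 = (19 ± 3)/2,
  λ_1 = 11,  λ_2 = 8.

Step 4 — unit eigenvector for λ_1: Sigma is diagonal, so its eigenvectors are the coordinate axes. λ_1 = 11 is the diagonal entry on the first coordinate axis, hence
  v_1 = (1, 0) (||v_1|| = 1).

λ_1 = 11,  λ_2 = 8;  v_1 ≈ (1, 0)


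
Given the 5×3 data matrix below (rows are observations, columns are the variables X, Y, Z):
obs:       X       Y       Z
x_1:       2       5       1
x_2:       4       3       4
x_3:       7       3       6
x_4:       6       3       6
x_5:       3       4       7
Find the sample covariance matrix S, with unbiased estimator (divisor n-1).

Step 1 — column means:
  mean(X) = (2 + 4 + 7 + 6 + 3) / 5 = 22/5 = 4.4
  mean(Y) = (5 + 3 + 3 + 3 + 4) / 5 = 18/5 = 3.6
  mean(Z) = (1 + 4 + 6 + 6 + 7) / 5 = 24/5 = 4.8

Step 2 — sample covariance S[i,j] = (1/(n-1)) · Σ_k (x_{k,i} - mean_i) · (x_{k,j} - mean_j), with n-1 = 4.
  S[X,X] = ((-2.4)·(-2.4) + (-0.4)·(-0.4) + (2.6)·(2.6) + (1.6)·(1.6) + (-1.4)·(-1.4)) / 4 = 17.2/4 = 4.3
  S[X,Y] = ((-2.4)·(1.4) + (-0.4)·(-0.6) + (2.6)·(-0.6) + (1.6)·(-0.6) + (-1.4)·(0.4)) / 4 = -6.2/4 = -1.55
  S[X,Z] = ((-2.4)·(-3.8) + (-0.4)·(-0.8) + (2.6)·(1.2) + (1.6)·(1.2) + (-1.4)·(2.2)) / 4 = 11.4/4 = 2.85
  S[Y,Y] = ((1.4)·(1.4) + (-0.6)·(-0.6) + (-0.6)·(-0.6) + (-0.6)·(-0.6) + (0.4)·(0.4)) / 4 = 3.2/4 = 0.8
  S[Y,Z] = ((1.4)·(-3.8) + (-0.6)·(-0.8) + (-0.6)·(1.2) + (-0.6)·(1.2) + (0.4)·(2.2)) / 4 = -5.4/4 = -1.35
  S[Z,Z] = ((-3.8)·(-3.8) + (-0.8)·(-0.8) + (1.2)·(1.2) + (1.2)·(1.2) + (2.2)·(2.2)) / 4 = 22.8/4 = 5.7

S is symmetric (S[j,i] = S[i,j]). Assembling:

S = [[4.3, -1.55, 2.85],
 [-1.55, 0.8, -1.35],
 [2.85, -1.35, 5.7]]


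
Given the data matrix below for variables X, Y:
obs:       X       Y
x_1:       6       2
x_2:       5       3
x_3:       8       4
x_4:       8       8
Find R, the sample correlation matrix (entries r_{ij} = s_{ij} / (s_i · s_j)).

Step 1 — column means:
  mean(X) = (6 + 5 + 8 + 8) / 4 = 27/4 = 6.75
  mean(Y) = (2 + 3 + 4 + 8) / 4 = 17/4 = 4.25

Step 2 — sample variances and covariances s[i,j] = (1/(n-1)) · Σ_k (x_{k,i} - mean_i) · (x_{k,j} - mean_j), with n-1 = 3:
  s[X,X] = ((-0.75)·(-0.75) + (-1.75)·(-1.75) + (1.25)·(1.25) + (1.25)·(1.25)) / 3 = 6.75/3 = 2.25
  s[X,Y] = ((-0.75)·(-2.25) + (-1.75)·(-1.25) + (1.25)·(-0.25) + (1.25)·(3.75)) / 3 = 8.25/3 = 2.75
  s[Y,Y] = ((-2.25)·(-2.25) + (-1.25)·(-1.25) + (-0.25)·(-0.25) + (3.75)·(3.75)) / 3 = 20.75/3 = 6.9167
  Sample standard deviations s_i = √(s[i,i]):
  s(X) = √(2.25) = 1.5
  s(Y) = √(6.9167) = 2.63

Step 3 — r_{ij} = s_{ij} / (s_i · s_j):
  r[X,X] = 1 (diagonal).
  r[X,Y] = 2.75 / (1.5 · 2.63) = 2.75 / 3.9449 = 0.6971
  r[Y,Y] = 1 (diagonal).

R is symmetric with unit diagonal. Assembling:

R = [[1, 0.6971],
 [0.6971, 1]]


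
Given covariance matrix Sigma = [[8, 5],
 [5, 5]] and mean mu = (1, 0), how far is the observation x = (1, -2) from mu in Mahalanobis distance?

Step 1 — centre the observation: (x - mu) = (0, -2).

Step 2 — invert Sigma. det(Sigma) = 8·5 - (5)² = 15.
  Sigma^{-1} = (1/det) · [[d, -b], [-b, a]] = [[0.3333, -0.3333],
 [-0.3333, 0.5333]].

Step 3 — form the quadratic (x - mu)^T · Sigma^{-1} · (x - mu):
  Sigma^{-1} · (x - mu) = (0.6667, -1.0667).
  (x - mu)^T · [Sigma^{-1} · (x - mu)] = (0)·(0.6667) + (-2)·(-1.0667) = 2.1333.

Step 4 — take square root: d = √(2.1333) ≈ 1.4606.

d(x, mu) = √(2.1333) ≈ 1.4606


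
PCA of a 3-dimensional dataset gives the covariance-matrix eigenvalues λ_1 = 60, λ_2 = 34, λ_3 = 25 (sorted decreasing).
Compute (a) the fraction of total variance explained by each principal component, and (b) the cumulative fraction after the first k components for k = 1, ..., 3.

Step 1 — total variance = trace(Sigma) = Σ λ_i = 60 + 34 + 25 = 119.

Step 2 — fraction explained by component i = λ_i / Σ λ:
  PC1: 60/119 = 0.5042
  PC2: 34/119 = 0.2857
  PC3: 25/119 = 0.2101

Step 3 — cumulative fraction after k components = (λ_1 + ... + λ_k) / Σ λ:
  k = 1: 60/119 = 0.5042
  k = 2: (60 + 34)/119 = 94/119 = 0.7899
  k = 3: (60 + 34 + 25)/119 = 119/119 = 1

Summary (fraction, with percent):

explained: PC1 0.5042 (50.42%), PC2 0.2857 (28.57%), PC3 0.2101 (21.01%);  cumulative: 0.5042, 0.7899, 1


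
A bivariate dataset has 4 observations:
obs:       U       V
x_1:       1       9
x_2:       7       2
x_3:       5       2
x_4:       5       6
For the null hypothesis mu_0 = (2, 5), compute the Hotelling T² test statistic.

Step 1 — sample mean vector:
  mean(U) = (1 + 7 + 5 + 5) / 4 = 18/4 = 4.5
  mean(V) = (9 + 2 + 2 + 6) / 4 = 19/4 = 4.75
  x̄ = (4.5, 4.75),  deviation x̄ - mu_0 = (4.5, 4.75) - (2, 5) = (2.5, -0.25).

Step 2 — sample covariance matrix, S[i,j] = (1/(n-1)) · Σ_k (x_{k,i} - mean_i) · (x_{k,j} - mean_j), divisor n-1 = 3:
  S[U,U] = ((-3.5)·(-3.5) + (2.5)·(2.5) + (0.5)·(0.5) + (0.5)·(0.5)) / 3 = 19/3 = 6.3333
  S[U,V] = ((-3.5)·(4.25) + (2.5)·(-2.75) + (0.5)·(-2.75) + (0.5)·(1.25)) / 3 = -22.5/3 = -7.5
  S[V,V] = ((4.25)·(4.25) + (-2.75)·(-2.75) + (-2.75)·(-2.75) + (1.25)·(1.25)) / 3 = 34.75/3 = 11.5833
  S = [[6.3333, -7.5],
 [-7.5, 11.5833]].

Step 3 — invert S. det(S) = 6.3333·11.5833 - (-7.5)² = 17.1111.
  S^{-1} = (1/det) · [[d, -b], [-b, a]] = [[0.6769, 0.4383],
 [0.4383, 0.3701]].

Step 4 — quadratic form (x̄ - mu_0)^T · S^{-1} · (x̄ - mu_0):
  S^{-1} · (x̄ - mu_0) = (1.5828, 1.0032),
  (x̄ - mu_0)^T · [...] = (2.5)·(1.5828) + (-0.25)·(1.0032) = 3.7062.

Step 5 — scale by n: T² = 4 · 3.7062 = 14.8247.

T² ≈ 14.8247


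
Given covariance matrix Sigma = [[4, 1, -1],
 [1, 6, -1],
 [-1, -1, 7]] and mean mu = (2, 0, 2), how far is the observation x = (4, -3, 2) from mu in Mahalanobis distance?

Step 1 — centre the observation: (x - mu) = (2, -3, 0).

Step 2 — invert Sigma (cofactor / det for 3×3, or solve directly):
  Sigma^{-1} = [[0.268, -0.0392, 0.0327],
 [-0.0392, 0.1765, 0.0196],
 [0.0327, 0.0196, 0.1503]].

Step 3 — form the quadratic (x - mu)^T · Sigma^{-1} · (x - mu):
  Sigma^{-1} · (x - mu) = (0.6536, -0.6078, 0.0065).
  (x - mu)^T · [Sigma^{-1} · (x - mu)] = (2)·(0.6536) + (-3)·(-0.6078) + (0)·(0.0065) = 3.1307.

Step 4 — take square root: d = √(3.1307) ≈ 1.7694.

d(x, mu) = √(3.1307) ≈ 1.7694


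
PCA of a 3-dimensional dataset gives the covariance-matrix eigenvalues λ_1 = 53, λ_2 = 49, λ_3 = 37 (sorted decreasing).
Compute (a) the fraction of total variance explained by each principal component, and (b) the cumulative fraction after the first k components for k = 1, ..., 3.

Step 1 — total variance = trace(Sigma) = Σ λ_i = 53 + 49 + 37 = 139.

Step 2 — fraction explained by component i = λ_i / Σ λ:
  PC1: 53/139 = 0.3813
  PC2: 49/139 = 0.3525
  PC3: 37/139 = 0.2662

Step 3 — cumulative fraction after k components = (λ_1 + ... + λ_k) / Σ λ:
  k = 1: 53/139 = 0.3813
  k = 2: (53 + 49)/139 = 102/139 = 0.7338
  k = 3: (53 + 49 + 37)/139 = 139/139 = 1

Summary (fraction, with percent):

explained: PC1 0.3813 (38.13%), PC2 0.3525 (35.25%), PC3 0.2662 (26.62%);  cumulative: 0.3813, 0.7338, 1


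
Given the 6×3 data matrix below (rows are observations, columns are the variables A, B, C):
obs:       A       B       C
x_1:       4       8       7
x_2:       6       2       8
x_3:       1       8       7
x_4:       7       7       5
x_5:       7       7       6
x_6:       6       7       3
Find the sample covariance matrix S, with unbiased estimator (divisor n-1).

Step 1 — column means:
  mean(A) = (4 + 6 + 1 + 7 + 7 + 6) / 6 = 31/6 = 5.1667
  mean(B) = (8 + 2 + 8 + 7 + 7 + 7) / 6 = 39/6 = 6.5
  mean(C) = (7 + 8 + 7 + 5 + 6 + 3) / 6 = 36/6 = 6

Step 2 — sample covariance S[i,j] = (1/(n-1)) · Σ_k (x_{k,i} - mean_i) · (x_{k,j} - mean_j), with n-1 = 5.
  S[A,A] = ((-1.1667)·(-1.1667) + (0.8333)·(0.8333) + (-4.1667)·(-4.1667) + (1.8333)·(1.8333) + (1.8333)·(1.8333) + (0.8333)·(0.8333)) / 5 = 26.8333/5 = 5.3667
  S[A,B] = ((-1.1667)·(1.5) + (0.8333)·(-4.5) + (-4.1667)·(1.5) + (1.8333)·(0.5) + (1.8333)·(0.5) + (0.8333)·(0.5)) / 5 = -9.5/5 = -1.9
  S[A,C] = ((-1.1667)·(1) + (0.8333)·(2) + (-4.1667)·(1) + (1.8333)·(-1) + (1.8333)·(0) + (0.8333)·(-3)) / 5 = -8/5 = -1.6
  S[B,B] = ((1.5)·(1.5) + (-4.5)·(-4.5) + (1.5)·(1.5) + (0.5)·(0.5) + (0.5)·(0.5) + (0.5)·(0.5)) / 5 = 25.5/5 = 5.1
  S[B,C] = ((1.5)·(1) + (-4.5)·(2) + (1.5)·(1) + (0.5)·(-1) + (0.5)·(0) + (0.5)·(-3)) / 5 = -8/5 = -1.6
  S[C,C] = ((1)·(1) + (2)·(2) + (1)·(1) + (-1)·(-1) + (0)·(0) + (-3)·(-3)) / 5 = 16/5 = 3.2

S is symmetric (S[j,i] = S[i,j]). Assembling:

S = [[5.3667, -1.9, -1.6],
 [-1.9, 5.1, -1.6],
 [-1.6, -1.6, 3.2]]


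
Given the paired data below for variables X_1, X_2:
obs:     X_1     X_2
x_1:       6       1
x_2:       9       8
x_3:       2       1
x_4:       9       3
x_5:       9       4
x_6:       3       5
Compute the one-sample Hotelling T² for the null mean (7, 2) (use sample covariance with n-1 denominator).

Step 1 — sample mean vector:
  mean(X_1) = (6 + 9 + 2 + 9 + 9 + 3) / 6 = 38/6 = 6.3333
  mean(X_2) = (1 + 8 + 1 + 3 + 4 + 5) / 6 = 22/6 = 3.6667
  x̄ = (6.3333, 3.6667),  deviation x̄ - mu_0 = (6.3333, 3.6667) - (7, 2) = (-0.6667, 1.6667).

Step 2 — sample covariance matrix, S[i,j] = (1/(n-1)) · Σ_k (x_{k,i} - mean_i) · (x_{k,j} - mean_j), divisor n-1 = 5:
  S[X_1,X_1] = ((-0.3333)·(-0.3333) + (2.6667)·(2.6667) + (-4.3333)·(-4.3333) + (2.6667)·(2.6667) + (2.6667)·(2.6667) + (-3.3333)·(-3.3333)) / 5 = 51.3333/5 = 10.2667
  S[X_1,X_2] = ((-0.3333)·(-2.6667) + (2.6667)·(4.3333) + (-4.3333)·(-2.6667) + (2.6667)·(-0.6667) + (2.6667)·(0.3333) + (-3.3333)·(1.3333)) / 5 = 18.6667/5 = 3.7333
  S[X_2,X_2] = ((-2.6667)·(-2.6667) + (4.3333)·(4.3333) + (-2.6667)·(-2.6667) + (-0.6667)·(-0.6667) + (0.3333)·(0.3333) + (1.3333)·(1.3333)) / 5 = 35.3333/5 = 7.0667
  S = [[10.2667, 3.7333],
 [3.7333, 7.0667]].

Step 3 — invert S. det(S) = 10.2667·7.0667 - (3.7333)² = 58.6133.
  S^{-1} = (1/det) · [[d, -b], [-b, a]] = [[0.1206, -0.0637],
 [-0.0637, 0.1752]].

Step 4 — quadratic form (x̄ - mu_0)^T · S^{-1} · (x̄ - mu_0):
  S^{-1} · (x̄ - mu_0) = (-0.1865, 0.3344),
  (x̄ - mu_0)^T · [...] = (-0.6667)·(-0.1865) + (1.6667)·(0.3344) = 0.6817.

Step 5 — scale by n: T² = 6 · 0.6817 = 4.0901.

T² ≈ 4.0901


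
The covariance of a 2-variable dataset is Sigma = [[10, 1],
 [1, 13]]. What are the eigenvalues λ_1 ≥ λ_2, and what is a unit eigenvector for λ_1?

Step 1 — characteristic polynomial of 2×2 Sigma:
  det(Sigma - λI) = λ² - trace · λ + det = 0.
  trace = 10 + 13 = 23, det = 10·13 - (1)² = 129.
Step 2 — discriminant:
  Δ = trace² - 4·det = 529 - 516 = 13.
Step 3 — eigenvalues:
  λ = (trace ± √Δ)/2 = (23 ± 3.6056)/2,
  λ_1 = 13.3028,  λ_2 = 9.6972.

Step 4 — unit eigenvector for λ_1: solve (Sigma - λ_1 I)v = 0. First row:
  (10 - 13.3028)·v_x + (1)·v_y = 0, i.e. (-3.3028)·v_x + (1)·v_y = 0,
  so v ∝ (b, λ_1 - a) = (1, 3.3028) = u.
  ||u|| = √((1)² + (3.3028)²) = √(11.9083) ≈ 3.4508,
  v_1 = u/||u|| ≈ (0.2898, 0.9571) (||v_1|| = 1).

λ_1 = 13.3028,  λ_2 = 9.6972;  v_1 ≈ (0.2898, 0.9571)


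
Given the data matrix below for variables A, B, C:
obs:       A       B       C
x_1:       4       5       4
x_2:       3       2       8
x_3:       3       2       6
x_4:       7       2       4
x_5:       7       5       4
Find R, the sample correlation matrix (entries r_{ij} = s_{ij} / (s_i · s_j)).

Step 1 — column means:
  mean(A) = (4 + 3 + 3 + 7 + 7) / 5 = 24/5 = 4.8
  mean(B) = (5 + 2 + 2 + 2 + 5) / 5 = 16/5 = 3.2
  mean(C) = (4 + 8 + 6 + 4 + 4) / 5 = 26/5 = 5.2

Step 2 — sample variances and covariances s[i,j] = (1/(n-1)) · Σ_k (x_{k,i} - mean_i) · (x_{k,j} - mean_j), with n-1 = 4:
  s[A,A] = ((-0.8)·(-0.8) + (-1.8)·(-1.8) + (-1.8)·(-1.8) + (2.2)·(2.2) + (2.2)·(2.2)) / 4 = 16.8/4 = 4.2
  s[A,B] = ((-0.8)·(1.8) + (-1.8)·(-1.2) + (-1.8)·(-1.2) + (2.2)·(-1.2) + (2.2)·(1.8)) / 4 = 4.2/4 = 1.05
  s[A,C] = ((-0.8)·(-1.2) + (-1.8)·(2.8) + (-1.8)·(0.8) + (2.2)·(-1.2) + (2.2)·(-1.2)) / 4 = -10.8/4 = -2.7
  s[B,B] = ((1.8)·(1.8) + (-1.2)·(-1.2) + (-1.2)·(-1.2) + (-1.2)·(-1.2) + (1.8)·(1.8)) / 4 = 10.8/4 = 2.7
  s[B,C] = ((1.8)·(-1.2) + (-1.2)·(2.8) + (-1.2)·(0.8) + (-1.2)·(-1.2) + (1.8)·(-1.2)) / 4 = -7.2/4 = -1.8
  s[C,C] = ((-1.2)·(-1.2) + (2.8)·(2.8) + (0.8)·(0.8) + (-1.2)·(-1.2) + (-1.2)·(-1.2)) / 4 = 12.8/4 = 3.2
  Sample standard deviations s_i = √(s[i,i]):
  s(A) = √(4.2) = 2.0494
  s(B) = √(2.7) = 1.6432
  s(C) = √(3.2) = 1.7889

Step 3 — r_{ij} = s_{ij} / (s_i · s_j):
  r[A,A] = 1 (diagonal).
  r[A,B] = 1.05 / (2.0494 · 1.6432) = 1.05 / 3.3675 = 0.3118
  r[A,C] = -2.7 / (2.0494 · 1.7889) = -2.7 / 3.6661 = -0.7365
  r[B,B] = 1 (diagonal).
  r[B,C] = -1.8 / (1.6432 · 1.7889) = -1.8 / 2.9394 = -0.6124
  r[C,C] = 1 (diagonal).

R is symmetric with unit diagonal. Assembling:

R = [[1, 0.3118, -0.7365],
 [0.3118, 1, -0.6124],
 [-0.7365, -0.6124, 1]]


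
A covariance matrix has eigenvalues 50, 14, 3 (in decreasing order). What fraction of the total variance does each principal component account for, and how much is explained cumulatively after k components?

Step 1 — total variance = trace(Sigma) = Σ λ_i = 50 + 14 + 3 = 67.

Step 2 — fraction explained by component i = λ_i / Σ λ:
  PC1: 50/67 = 0.7463
  PC2: 14/67 = 0.209
  PC3: 3/67 = 0.0448

Step 3 — cumulative fraction after k components = (λ_1 + ... + λ_k) / Σ λ:
  k = 1: 50/67 = 0.7463
  k = 2: (50 + 14)/67 = 64/67 = 0.9552
  k = 3: (50 + 14 + 3)/67 = 67/67 = 1

Summary (fraction, with percent):

explained: PC1 0.7463 (74.63%), PC2 0.209 (20.9%), PC3 0.0448 (4.48%);  cumulative: 0.7463, 0.9552, 1


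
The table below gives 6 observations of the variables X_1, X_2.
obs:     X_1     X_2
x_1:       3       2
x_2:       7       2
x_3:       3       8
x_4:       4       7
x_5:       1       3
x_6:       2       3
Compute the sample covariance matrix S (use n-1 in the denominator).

Step 1 — column means:
  mean(X_1) = (3 + 7 + 3 + 4 + 1 + 2) / 6 = 20/6 = 3.3333
  mean(X_2) = (2 + 2 + 8 + 7 + 3 + 3) / 6 = 25/6 = 4.1667

Step 2 — sample covariance S[i,j] = (1/(n-1)) · Σ_k (x_{k,i} - mean_i) · (x_{k,j} - mean_j), with n-1 = 5.
  S[X_1,X_1] = ((-0.3333)·(-0.3333) + (3.6667)·(3.6667) + (-0.3333)·(-0.3333) + (0.6667)·(0.6667) + (-2.3333)·(-2.3333) + (-1.3333)·(-1.3333)) / 5 = 21.3333/5 = 4.2667
  S[X_1,X_2] = ((-0.3333)·(-2.1667) + (3.6667)·(-2.1667) + (-0.3333)·(3.8333) + (0.6667)·(2.8333) + (-2.3333)·(-1.1667) + (-1.3333)·(-1.1667)) / 5 = -2.3333/5 = -0.4667
  S[X_2,X_2] = ((-2.1667)·(-2.1667) + (-2.1667)·(-2.1667) + (3.8333)·(3.8333) + (2.8333)·(2.8333) + (-1.1667)·(-1.1667) + (-1.1667)·(-1.1667)) / 5 = 34.8333/5 = 6.9667

S is symmetric (S[j,i] = S[i,j]). Assembling:

S = [[4.2667, -0.4667],
 [-0.4667, 6.9667]]


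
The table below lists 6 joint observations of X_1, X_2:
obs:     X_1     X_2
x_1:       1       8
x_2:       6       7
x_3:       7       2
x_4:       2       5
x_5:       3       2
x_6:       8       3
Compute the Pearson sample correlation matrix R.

Step 1 — column means:
  mean(X_1) = (1 + 6 + 7 + 2 + 3 + 8) / 6 = 27/6 = 4.5
  mean(X_2) = (8 + 7 + 2 + 5 + 2 + 3) / 6 = 27/6 = 4.5

Step 2 — sample variances and covariances s[i,j] = (1/(n-1)) · Σ_k (x_{k,i} - mean_i) · (x_{k,j} - mean_j), with n-1 = 5:
  s[X_1,X_1] = ((-3.5)·(-3.5) + (1.5)·(1.5) + (2.5)·(2.5) + (-2.5)·(-2.5) + (-1.5)·(-1.5) + (3.5)·(3.5)) / 5 = 41.5/5 = 8.3
  s[X_1,X_2] = ((-3.5)·(3.5) + (1.5)·(2.5) + (2.5)·(-2.5) + (-2.5)·(0.5) + (-1.5)·(-2.5) + (3.5)·(-1.5)) / 5 = -17.5/5 = -3.5
  s[X_2,X_2] = ((3.5)·(3.5) + (2.5)·(2.5) + (-2.5)·(-2.5) + (0.5)·(0.5) + (-2.5)·(-2.5) + (-1.5)·(-1.5)) / 5 = 33.5/5 = 6.7
  Sample standard deviations s_i = √(s[i,i]):
  s(X_1) = √(8.3) = 2.881
  s(X_2) = √(6.7) = 2.5884

Step 3 — r_{ij} = s_{ij} / (s_i · s_j):
  r[X_1,X_1] = 1 (diagonal).
  r[X_1,X_2] = -3.5 / (2.881 · 2.5884) = -3.5 / 7.4572 = -0.4693
  r[X_2,X_2] = 1 (diagonal).

R is symmetric with unit diagonal. Assembling:

R = [[1, -0.4693],
 [-0.4693, 1]]


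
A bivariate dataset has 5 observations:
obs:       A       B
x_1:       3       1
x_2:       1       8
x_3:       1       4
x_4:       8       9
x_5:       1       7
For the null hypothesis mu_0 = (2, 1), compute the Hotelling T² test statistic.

Step 1 — sample mean vector:
  mean(A) = (3 + 1 + 1 + 8 + 1) / 5 = 14/5 = 2.8
  mean(B) = (1 + 8 + 4 + 9 + 7) / 5 = 29/5 = 5.8
  x̄ = (2.8, 5.8),  deviation x̄ - mu_0 = (2.8, 5.8) - (2, 1) = (0.8, 4.8).

Step 2 — sample covariance matrix, S[i,j] = (1/(n-1)) · Σ_k (x_{k,i} - mean_i) · (x_{k,j} - mean_j), divisor n-1 = 4:
  S[A,A] = ((0.2)·(0.2) + (-1.8)·(-1.8) + (-1.8)·(-1.8) + (5.2)·(5.2) + (-1.8)·(-1.8)) / 4 = 36.8/4 = 9.2
  S[A,B] = ((0.2)·(-4.8) + (-1.8)·(2.2) + (-1.8)·(-1.8) + (5.2)·(3.2) + (-1.8)·(1.2)) / 4 = 12.8/4 = 3.2
  S[B,B] = ((-4.8)·(-4.8) + (2.2)·(2.2) + (-1.8)·(-1.8) + (3.2)·(3.2) + (1.2)·(1.2)) / 4 = 42.8/4 = 10.7
  S = [[9.2, 3.2],
 [3.2, 10.7]].

Step 3 — invert S. det(S) = 9.2·10.7 - (3.2)² = 88.2.
  S^{-1} = (1/det) · [[d, -b], [-b, a]] = [[0.1213, -0.0363],
 [-0.0363, 0.1043]].

Step 4 — quadratic form (x̄ - mu_0)^T · S^{-1} · (x̄ - mu_0):
  S^{-1} · (x̄ - mu_0) = (-0.0771, 0.4717),
  (x̄ - mu_0)^T · [...] = (0.8)·(-0.0771) + (4.8)·(0.4717) = 2.2023.

Step 5 — scale by n: T² = 5 · 2.2023 = 11.0113.

T² ≈ 11.0113


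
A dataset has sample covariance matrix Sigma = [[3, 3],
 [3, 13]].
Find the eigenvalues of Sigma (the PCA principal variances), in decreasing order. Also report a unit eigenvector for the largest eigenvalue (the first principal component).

Step 1 — characteristic polynomial of 2×2 Sigma:
  det(Sigma - λI) = λ² - trace · λ + det = 0.
  trace = 3 + 13 = 16, det = 3·13 - (3)² = 30.
Step 2 — discriminant:
  Δ = trace² - 4·det = 256 - 120 = 136.
Step 3 — eigenvalues:
  λ = (trace ± √Δ)/2 = (16 ± 11.6619)/2,
  λ_1 = 13.831,  λ_2 = 2.169.

Step 4 — unit eigenvector for λ_1: solve (Sigma - λ_1 I)v = 0. First row:
  (3 - 13.831)·v_x + (3)·v_y = 0, i.e. (-10.831)·v_x + (3)·v_y = 0,
  so v ∝ (b, λ_1 - a) = (3, 10.831) = u.
  ||u|| = √((3)² + (10.831)²) = √(126.3095) ≈ 11.2388,
  v_1 = u/||u|| ≈ (0.2669, 0.9637) (||v_1|| = 1).

λ_1 = 13.831,  λ_2 = 2.169;  v_1 ≈ (0.2669, 0.9637)


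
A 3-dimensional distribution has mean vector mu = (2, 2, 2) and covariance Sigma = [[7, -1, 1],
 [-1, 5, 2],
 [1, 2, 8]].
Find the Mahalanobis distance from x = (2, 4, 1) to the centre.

Step 1 — centre the observation: (x - mu) = (0, 2, -1).

Step 2 — invert Sigma (cofactor / det for 3×3, or solve directly):
  Sigma^{-1} = [[0.1532, 0.0426, -0.0298],
 [0.0426, 0.234, -0.0638],
 [-0.0298, -0.0638, 0.1447]].

Step 3 — form the quadratic (x - mu)^T · Sigma^{-1} · (x - mu):
  Sigma^{-1} · (x - mu) = (0.1149, 0.5319, -0.2723).
  (x - mu)^T · [Sigma^{-1} · (x - mu)] = (0)·(0.1149) + (2)·(0.5319) + (-1)·(-0.2723) = 1.3362.

Step 4 — take square root: d = √(1.3362) ≈ 1.1559.

d(x, mu) = √(1.3362) ≈ 1.1559


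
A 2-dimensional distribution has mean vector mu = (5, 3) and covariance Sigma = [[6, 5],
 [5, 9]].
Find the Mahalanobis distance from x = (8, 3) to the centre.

Step 1 — centre the observation: (x - mu) = (3, 0).

Step 2 — invert Sigma. det(Sigma) = 6·9 - (5)² = 29.
  Sigma^{-1} = (1/det) · [[d, -b], [-b, a]] = [[0.3103, -0.1724],
 [-0.1724, 0.2069]].

Step 3 — form the quadratic (x - mu)^T · Sigma^{-1} · (x - mu):
  Sigma^{-1} · (x - mu) = (0.931, -0.5172).
  (x - mu)^T · [Sigma^{-1} · (x - mu)] = (3)·(0.931) + (0)·(-0.5172) = 2.7931.

Step 4 — take square root: d = √(2.7931) ≈ 1.6713.

d(x, mu) = √(2.7931) ≈ 1.6713


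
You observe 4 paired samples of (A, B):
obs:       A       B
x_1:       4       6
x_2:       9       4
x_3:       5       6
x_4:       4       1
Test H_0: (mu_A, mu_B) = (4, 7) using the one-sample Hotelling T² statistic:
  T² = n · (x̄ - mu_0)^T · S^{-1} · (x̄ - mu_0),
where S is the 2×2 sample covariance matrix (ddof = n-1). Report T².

Step 1 — sample mean vector:
  mean(A) = (4 + 9 + 5 + 4) / 4 = 22/4 = 5.5
  mean(B) = (6 + 4 + 6 + 1) / 4 = 17/4 = 4.25
  x̄ = (5.5, 4.25),  deviation x̄ - mu_0 = (5.5, 4.25) - (4, 7) = (1.5, -2.75).

Step 2 — sample covariance matrix, S[i,j] = (1/(n-1)) · Σ_k (x_{k,i} - mean_i) · (x_{k,j} - mean_j), divisor n-1 = 3:
  S[A,A] = ((-1.5)·(-1.5) + (3.5)·(3.5) + (-0.5)·(-0.5) + (-1.5)·(-1.5)) / 3 = 17/3 = 5.6667
  S[A,B] = ((-1.5)·(1.75) + (3.5)·(-0.25) + (-0.5)·(1.75) + (-1.5)·(-3.25)) / 3 = 0.5/3 = 0.1667
  S[B,B] = ((1.75)·(1.75) + (-0.25)·(-0.25) + (1.75)·(1.75) + (-3.25)·(-3.25)) / 3 = 16.75/3 = 5.5833
  S = [[5.6667, 0.1667],
 [0.1667, 5.5833]].

Step 3 — invert S. det(S) = 5.6667·5.5833 - (0.1667)² = 31.6111.
  S^{-1} = (1/det) · [[d, -b], [-b, a]] = [[0.1766, -0.0053],
 [-0.0053, 0.1793]].

Step 4 — quadratic form (x̄ - mu_0)^T · S^{-1} · (x̄ - mu_0):
  S^{-1} · (x̄ - mu_0) = (0.2794, -0.5009),
  (x̄ - mu_0)^T · [...] = (1.5)·(0.2794) + (-2.75)·(-0.5009) = 1.7966.

Step 5 — scale by n: T² = 4 · 1.7966 = 7.1863.

T² ≈ 7.1863


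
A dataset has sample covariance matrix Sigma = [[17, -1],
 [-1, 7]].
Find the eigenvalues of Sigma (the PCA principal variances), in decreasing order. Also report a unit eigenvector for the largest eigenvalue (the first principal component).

Step 1 — characteristic polynomial of 2×2 Sigma:
  det(Sigma - λI) = λ² - trace · λ + det = 0.
  trace = 17 + 7 = 24, det = 17·7 - (-1)² = 118.
Step 2 — discriminant:
  Δ = trace² - 4·det = 576 - 472 = 104.
Step 3 — eigenvalues:
  λ = (trace ± √Δ)/2 = (24 ± 10.198)/2,
  λ_1 = 17.099,  λ_2 = 6.901.

Step 4 — unit eigenvector for λ_1: solve (Sigma - λ_1 I)v = 0. First row:
  (17 - 17.099)·v_x + (-1)·v_y = 0, i.e. (-0.099)·v_x + (-1)·v_y = 0,
  so v ∝ (b, λ_1 - a) = (-1, 0.099); multiply by -1 so the first entry is positive: u = (1, -0.099).
  ||u|| = √((1)² + (-0.099)²) = √(1.0098) ≈ 1.0049,
  v_1 = u/||u|| ≈ (0.9951, -0.0985) (||v_1|| = 1).

λ_1 = 17.099,  λ_2 = 6.901;  v_1 ≈ (0.9951, -0.0985)


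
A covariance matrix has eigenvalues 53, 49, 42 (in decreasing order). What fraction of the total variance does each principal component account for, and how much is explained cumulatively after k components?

Step 1 — total variance = trace(Sigma) = Σ λ_i = 53 + 49 + 42 = 144.

Step 2 — fraction explained by component i = λ_i / Σ λ:
  PC1: 53/144 = 0.3681
  PC2: 49/144 = 0.3403
  PC3: 42/144 = 0.2917

Step 3 — cumulative fraction after k components = (λ_1 + ... + λ_k) / Σ λ:
  k = 1: 53/144 = 0.3681
  k = 2: (53 + 49)/144 = 102/144 = 0.7083
  k = 3: (53 + 49 + 42)/144 = 144/144 = 1

Summary (fraction, with percent):

explained: PC1 0.3681 (36.81%), PC2 0.3403 (34.03%), PC3 0.2917 (29.17%);  cumulative: 0.3681, 0.7083, 1


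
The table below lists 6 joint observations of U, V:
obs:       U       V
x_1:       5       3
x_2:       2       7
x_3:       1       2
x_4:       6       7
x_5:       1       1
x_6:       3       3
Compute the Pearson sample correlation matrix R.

Step 1 — column means:
  mean(U) = (5 + 2 + 1 + 6 + 1 + 3) / 6 = 18/6 = 3
  mean(V) = (3 + 7 + 2 + 7 + 1 + 3) / 6 = 23/6 = 3.8333

Step 2 — sample variances and covariances s[i,j] = (1/(n-1)) · Σ_k (x_{k,i} - mean_i) · (x_{k,j} - mean_j), with n-1 = 5:
  s[U,U] = ((2)·(2) + (-1)·(-1) + (-2)·(-2) + (3)·(3) + (-2)·(-2) + (0)·(0)) / 5 = 22/5 = 4.4
  s[U,V] = ((2)·(-0.8333) + (-1)·(3.1667) + (-2)·(-1.8333) + (3)·(3.1667) + (-2)·(-2.8333) + (0)·(-0.8333)) / 5 = 14/5 = 2.8
  s[V,V] = ((-0.8333)·(-0.8333) + (3.1667)·(3.1667) + (-1.8333)·(-1.8333) + (3.1667)·(3.1667) + (-2.8333)·(-2.8333) + (-0.8333)·(-0.8333)) / 5 = 32.8333/5 = 6.5667
  Sample standard deviations s_i = √(s[i,i]):
  s(U) = √(4.4) = 2.0976
  s(V) = √(6.5667) = 2.5626

Step 3 — r_{ij} = s_{ij} / (s_i · s_j):
  r[U,U] = 1 (diagonal).
  r[U,V] = 2.8 / (2.0976 · 2.5626) = 2.8 / 5.3753 = 0.5209
  r[V,V] = 1 (diagonal).

R is symmetric with unit diagonal. Assembling:

R = [[1, 0.5209],
 [0.5209, 1]]


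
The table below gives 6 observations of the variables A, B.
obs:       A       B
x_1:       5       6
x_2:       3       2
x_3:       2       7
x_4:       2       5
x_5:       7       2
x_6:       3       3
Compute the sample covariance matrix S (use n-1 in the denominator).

Step 1 — column means:
  mean(A) = (5 + 3 + 2 + 2 + 7 + 3) / 6 = 22/6 = 3.6667
  mean(B) = (6 + 2 + 7 + 5 + 2 + 3) / 6 = 25/6 = 4.1667

Step 2 — sample covariance S[i,j] = (1/(n-1)) · Σ_k (x_{k,i} - mean_i) · (x_{k,j} - mean_j), with n-1 = 5.
  S[A,A] = ((1.3333)·(1.3333) + (-0.6667)·(-0.6667) + (-1.6667)·(-1.6667) + (-1.6667)·(-1.6667) + (3.3333)·(3.3333) + (-0.6667)·(-0.6667)) / 5 = 19.3333/5 = 3.8667
  S[A,B] = ((1.3333)·(1.8333) + (-0.6667)·(-2.1667) + (-1.6667)·(2.8333) + (-1.6667)·(0.8333) + (3.3333)·(-2.1667) + (-0.6667)·(-1.1667)) / 5 = -8.6667/5 = -1.7333
  S[B,B] = ((1.8333)·(1.8333) + (-2.1667)·(-2.1667) + (2.8333)·(2.8333) + (0.8333)·(0.8333) + (-2.1667)·(-2.1667) + (-1.1667)·(-1.1667)) / 5 = 22.8333/5 = 4.5667

S is symmetric (S[j,i] = S[i,j]). Assembling:

S = [[3.8667, -1.7333],
 [-1.7333, 4.5667]]


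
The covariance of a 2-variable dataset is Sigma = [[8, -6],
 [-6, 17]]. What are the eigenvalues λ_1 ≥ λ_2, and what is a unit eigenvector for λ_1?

Step 1 — characteristic polynomial of 2×2 Sigma:
  det(Sigma - λI) = λ² - trace · λ + det = 0.
  trace = 8 + 17 = 25, det = 8·17 - (-6)² = 100.
Step 2 — discriminant:
  Δ = trace² - 4·det = 625 - 400 = 225.
Step 3 — eigenvalues:
  λ = (trace ± √Δ)/2 = (25 ± 15)/2,
  λ_1 = 20,  λ_2 = 5.

Step 4 — unit eigenvector for λ_1: solve (Sigma - λ_1 I)v = 0. First row:
  (8 - 20)·v_x + (-6)·v_y = 0, i.e. (-12)·v_x + (-6)·v_y = 0,
  so v ∝ (b, λ_1 - a) = (-6, 12); multiply by -1 so the first entry is positive: u = (6, -12).
  ||u|| = √((6)² + (-12)²) = √(180) ≈ 13.4164,
  v_1 = u/||u|| ≈ (0.4472, -0.8944) (||v_1|| = 1).

λ_1 = 20,  λ_2 = 5;  v_1 ≈ (0.4472, -0.8944)


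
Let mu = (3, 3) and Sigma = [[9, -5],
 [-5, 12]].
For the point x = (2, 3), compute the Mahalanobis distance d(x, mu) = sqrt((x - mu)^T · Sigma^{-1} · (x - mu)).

Step 1 — centre the observation: (x - mu) = (-1, 0).

Step 2 — invert Sigma. det(Sigma) = 9·12 - (-5)² = 83.
  Sigma^{-1} = (1/det) · [[d, -b], [-b, a]] = [[0.1446, 0.0602],
 [0.0602, 0.1084]].

Step 3 — form the quadratic (x - mu)^T · Sigma^{-1} · (x - mu):
  Sigma^{-1} · (x - mu) = (-0.1446, -0.0602).
  (x - mu)^T · [Sigma^{-1} · (x - mu)] = (-1)·(-0.1446) + (0)·(-0.0602) = 0.1446.

Step 4 — take square root: d = √(0.1446) ≈ 0.3802.

d(x, mu) = √(0.1446) ≈ 0.3802


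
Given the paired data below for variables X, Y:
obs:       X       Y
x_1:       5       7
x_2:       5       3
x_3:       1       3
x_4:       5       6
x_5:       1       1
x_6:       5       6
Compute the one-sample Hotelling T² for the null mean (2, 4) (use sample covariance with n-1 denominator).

Step 1 — sample mean vector:
  mean(X) = (5 + 5 + 1 + 5 + 1 + 5) / 6 = 22/6 = 3.6667
  mean(Y) = (7 + 3 + 3 + 6 + 1 + 6) / 6 = 26/6 = 4.3333
  x̄ = (3.6667, 4.3333),  deviation x̄ - mu_0 = (3.6667, 4.3333) - (2, 4) = (1.6667, 0.3333).

Step 2 — sample covariance matrix, S[i,j] = (1/(n-1)) · Σ_k (x_{k,i} - mean_i) · (x_{k,j} - mean_j), divisor n-1 = 5:
  S[X,X] = ((1.3333)·(1.3333) + (1.3333)·(1.3333) + (-2.6667)·(-2.6667) + (1.3333)·(1.3333) + (-2.6667)·(-2.6667) + (1.3333)·(1.3333)) / 5 = 21.3333/5 = 4.2667
  S[X,Y] = ((1.3333)·(2.6667) + (1.3333)·(-1.3333) + (-2.6667)·(-1.3333) + (1.3333)·(1.6667) + (-2.6667)·(-3.3333) + (1.3333)·(1.6667)) / 5 = 18.6667/5 = 3.7333
  S[Y,Y] = ((2.6667)·(2.6667) + (-1.3333)·(-1.3333) + (-1.3333)·(-1.3333) + (1.6667)·(1.6667) + (-3.3333)·(-3.3333) + (1.6667)·(1.6667)) / 5 = 27.3333/5 = 5.4667
  S = [[4.2667, 3.7333],
 [3.7333, 5.4667]].

Step 3 — invert S. det(S) = 4.2667·5.4667 - (3.7333)² = 9.3867.
  S^{-1} = (1/det) · [[d, -b], [-b, a]] = [[0.5824, -0.3977],
 [-0.3977, 0.4545]].

Step 4 — quadratic form (x̄ - mu_0)^T · S^{-1} · (x̄ - mu_0):
  S^{-1} · (x̄ - mu_0) = (0.8381, -0.5114),
  (x̄ - mu_0)^T · [...] = (1.6667)·(0.8381) + (0.3333)·(-0.5114) = 1.2263.

Step 5 — scale by n: T² = 6 · 1.2263 = 7.358.

T² ≈ 7.358


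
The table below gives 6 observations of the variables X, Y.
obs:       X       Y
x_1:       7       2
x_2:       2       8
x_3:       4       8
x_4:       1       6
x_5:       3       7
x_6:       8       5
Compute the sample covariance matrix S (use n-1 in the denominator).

Step 1 — column means:
  mean(X) = (7 + 2 + 4 + 1 + 3 + 8) / 6 = 25/6 = 4.1667
  mean(Y) = (2 + 8 + 8 + 6 + 7 + 5) / 6 = 36/6 = 6

Step 2 — sample covariance S[i,j] = (1/(n-1)) · Σ_k (x_{k,i} - mean_i) · (x_{k,j} - mean_j), with n-1 = 5.
  S[X,X] = ((2.8333)·(2.8333) + (-2.1667)·(-2.1667) + (-0.1667)·(-0.1667) + (-3.1667)·(-3.1667) + (-1.1667)·(-1.1667) + (3.8333)·(3.8333)) / 5 = 38.8333/5 = 7.7667
  S[X,Y] = ((2.8333)·(-4) + (-2.1667)·(2) + (-0.1667)·(2) + (-3.1667)·(0) + (-1.1667)·(1) + (3.8333)·(-1)) / 5 = -21/5 = -4.2
  S[Y,Y] = ((-4)·(-4) + (2)·(2) + (2)·(2) + (0)·(0) + (1)·(1) + (-1)·(-1)) / 5 = 26/5 = 5.2

S is symmetric (S[j,i] = S[i,j]). Assembling:

S = [[7.7667, -4.2],
 [-4.2, 5.2]]


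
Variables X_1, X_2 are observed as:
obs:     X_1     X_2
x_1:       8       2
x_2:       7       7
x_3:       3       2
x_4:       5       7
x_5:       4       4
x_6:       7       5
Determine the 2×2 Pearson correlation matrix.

Step 1 — column means:
  mean(X_1) = (8 + 7 + 3 + 5 + 4 + 7) / 6 = 34/6 = 5.6667
  mean(X_2) = (2 + 7 + 2 + 7 + 4 + 5) / 6 = 27/6 = 4.5

Step 2 — sample variances and covariances s[i,j] = (1/(n-1)) · Σ_k (x_{k,i} - mean_i) · (x_{k,j} - mean_j), with n-1 = 5:
  s[X_1,X_1] = ((2.3333)·(2.3333) + (1.3333)·(1.3333) + (-2.6667)·(-2.6667) + (-0.6667)·(-0.6667) + (-1.6667)·(-1.6667) + (1.3333)·(1.3333)) / 5 = 19.3333/5 = 3.8667
  s[X_1,X_2] = ((2.3333)·(-2.5) + (1.3333)·(2.5) + (-2.6667)·(-2.5) + (-0.6667)·(2.5) + (-1.6667)·(-0.5) + (1.3333)·(0.5)) / 5 = 4/5 = 0.8
  s[X_2,X_2] = ((-2.5)·(-2.5) + (2.5)·(2.5) + (-2.5)·(-2.5) + (2.5)·(2.5) + (-0.5)·(-0.5) + (0.5)·(0.5)) / 5 = 25.5/5 = 5.1
  Sample standard deviations s_i = √(s[i,i]):
  s(X_1) = √(3.8667) = 1.9664
  s(X_2) = √(5.1) = 2.2583

Step 3 — r_{ij} = s_{ij} / (s_i · s_j):
  r[X_1,X_1] = 1 (diagonal).
  r[X_1,X_2] = 0.8 / (1.9664 · 2.2583) = 0.8 / 4.4407 = 0.1802
  r[X_2,X_2] = 1 (diagonal).

R is symmetric with unit diagonal. Assembling:

R = [[1, 0.1802],
 [0.1802, 1]]


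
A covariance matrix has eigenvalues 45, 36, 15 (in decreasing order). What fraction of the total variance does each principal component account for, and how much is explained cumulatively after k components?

Step 1 — total variance = trace(Sigma) = Σ λ_i = 45 + 36 + 15 = 96.

Step 2 — fraction explained by component i = λ_i / Σ λ:
  PC1: 45/96 = 0.4688
  PC2: 36/96 = 0.375
  PC3: 15/96 = 0.1562

Step 3 — cumulative fraction after k components = (λ_1 + ... + λ_k) / Σ λ:
  k = 1: 45/96 = 0.4688
  k = 2: (45 + 36)/96 = 81/96 = 0.8438
  k = 3: (45 + 36 + 15)/96 = 96/96 = 1

Summary (fraction, with percent):

explained: PC1 0.4688 (46.88%), PC2 0.375 (37.5%), PC3 0.1562 (15.62%);  cumulative: 0.4688, 0.8438, 1


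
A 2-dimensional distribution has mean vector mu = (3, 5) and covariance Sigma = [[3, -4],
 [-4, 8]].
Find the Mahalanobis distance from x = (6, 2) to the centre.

Step 1 — centre the observation: (x - mu) = (3, -3).

Step 2 — invert Sigma. det(Sigma) = 3·8 - (-4)² = 8.
  Sigma^{-1} = (1/det) · [[d, -b], [-b, a]] = [[1, 0.5],
 [0.5, 0.375]].

Step 3 — form the quadratic (x - mu)^T · Sigma^{-1} · (x - mu):
  Sigma^{-1} · (x - mu) = (1.5, 0.375).
  (x - mu)^T · [Sigma^{-1} · (x - mu)] = (3)·(1.5) + (-3)·(0.375) = 3.375.

Step 4 — take square root: d = √(3.375) ≈ 1.8371.

d(x, mu) = √(3.375) ≈ 1.8371


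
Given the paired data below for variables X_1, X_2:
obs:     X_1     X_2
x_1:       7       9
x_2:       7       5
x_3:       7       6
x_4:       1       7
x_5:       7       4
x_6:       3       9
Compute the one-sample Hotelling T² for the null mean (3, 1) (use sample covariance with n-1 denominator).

Step 1 — sample mean vector:
  mean(X_1) = (7 + 7 + 7 + 1 + 7 + 3) / 6 = 32/6 = 5.3333
  mean(X_2) = (9 + 5 + 6 + 7 + 4 + 9) / 6 = 40/6 = 6.6667
  x̄ = (5.3333, 6.6667),  deviation x̄ - mu_0 = (5.3333, 6.6667) - (3, 1) = (2.3333, 5.6667).

Step 2 — sample covariance matrix, S[i,j] = (1/(n-1)) · Σ_k (x_{k,i} - mean_i) · (x_{k,j} - mean_j), divisor n-1 = 5:
  S[X_1,X_1] = ((1.6667)·(1.6667) + (1.6667)·(1.6667) + (1.6667)·(1.6667) + (-4.3333)·(-4.3333) + (1.6667)·(1.6667) + (-2.3333)·(-2.3333)) / 5 = 35.3333/5 = 7.0667
  S[X_1,X_2] = ((1.6667)·(2.3333) + (1.6667)·(-1.6667) + (1.6667)·(-0.6667) + (-4.3333)·(0.3333) + (1.6667)·(-2.6667) + (-2.3333)·(2.3333)) / 5 = -11.3333/5 = -2.2667
  S[X_2,X_2] = ((2.3333)·(2.3333) + (-1.6667)·(-1.6667) + (-0.6667)·(-0.6667) + (0.3333)·(0.3333) + (-2.6667)·(-2.6667) + (2.3333)·(2.3333)) / 5 = 21.3333/5 = 4.2667
  S = [[7.0667, -2.2667],
 [-2.2667, 4.2667]].

Step 3 — invert S. det(S) = 7.0667·4.2667 - (-2.2667)² = 25.0133.
  S^{-1} = (1/det) · [[d, -b], [-b, a]] = [[0.1706, 0.0906],
 [0.0906, 0.2825]].

Step 4 — quadratic form (x̄ - mu_0)^T · S^{-1} · (x̄ - mu_0):
  S^{-1} · (x̄ - mu_0) = (0.9115, 1.8124),
  (x̄ - mu_0)^T · [...] = (2.3333)·(0.9115) + (5.6667)·(1.8124) = 12.3969.

Step 5 — scale by n: T² = 6 · 12.3969 = 74.3817.

T² ≈ 74.3817


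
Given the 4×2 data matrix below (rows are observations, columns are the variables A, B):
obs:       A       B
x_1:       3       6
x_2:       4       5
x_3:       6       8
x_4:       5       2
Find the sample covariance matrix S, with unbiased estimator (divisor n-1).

Step 1 — column means:
  mean(A) = (3 + 4 + 6 + 5) / 4 = 18/4 = 4.5
  mean(B) = (6 + 5 + 8 + 2) / 4 = 21/4 = 5.25

Step 2 — sample covariance S[i,j] = (1/(n-1)) · Σ_k (x_{k,i} - mean_i) · (x_{k,j} - mean_j), with n-1 = 3.
  S[A,A] = ((-1.5)·(-1.5) + (-0.5)·(-0.5) + (1.5)·(1.5) + (0.5)·(0.5)) / 3 = 5/3 = 1.6667
  S[A,B] = ((-1.5)·(0.75) + (-0.5)·(-0.25) + (1.5)·(2.75) + (0.5)·(-3.25)) / 3 = 1.5/3 = 0.5
  S[B,B] = ((0.75)·(0.75) + (-0.25)·(-0.25) + (2.75)·(2.75) + (-3.25)·(-3.25)) / 3 = 18.75/3 = 6.25

S is symmetric (S[j,i] = S[i,j]). Assembling:

S = [[1.6667, 0.5],
 [0.5, 6.25]]


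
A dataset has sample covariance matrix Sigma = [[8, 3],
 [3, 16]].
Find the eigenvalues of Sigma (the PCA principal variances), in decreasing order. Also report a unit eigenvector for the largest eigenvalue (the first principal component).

Step 1 — characteristic polynomial of 2×2 Sigma:
  det(Sigma - λI) = λ² - trace · λ + det = 0.
  trace = 8 + 16 = 24, det = 8·16 - (3)² = 119.
Step 2 — discriminant:
  Δ = trace² - 4·det = 576 - 476 = 100.
Step 3 — eigenvalues:
  λ = (trace ± √Δ)/2 = (24 ± 10)/2,
  λ_1 = 17,  λ_2 = 7.

Step 4 — unit eigenvector for λ_1: solve (Sigma - λ_1 I)v = 0. First row:
  (8 - 17)·v_x + (3)·v_y = 0, i.e. (-9)·v_x + (3)·v_y = 0,
  so v ∝ (b, λ_1 - a) = (3, 9) = u.
  ||u|| = √((3)² + (9)²) = √(90) ≈ 9.4868,
  v_1 = u/||u|| ≈ (0.3162, 0.9487) (||v_1|| = 1).

λ_1 = 17,  λ_2 = 7;  v_1 ≈ (0.3162, 0.9487)


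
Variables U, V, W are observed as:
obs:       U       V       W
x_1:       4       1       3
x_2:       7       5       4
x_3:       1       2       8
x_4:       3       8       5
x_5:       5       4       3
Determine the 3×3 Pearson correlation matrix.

Step 1 — column means:
  mean(U) = (4 + 7 + 1 + 3 + 5) / 5 = 20/5 = 4
  mean(V) = (1 + 5 + 2 + 8 + 4) / 5 = 20/5 = 4
  mean(W) = (3 + 4 + 8 + 5 + 3) / 5 = 23/5 = 4.6

Step 2 — sample variances and covariances s[i,j] = (1/(n-1)) · Σ_k (x_{k,i} - mean_i) · (x_{k,j} - mean_j), with n-1 = 4:
  s[U,U] = ((0)·(0) + (3)·(3) + (-3)·(-3) + (-1)·(-1) + (1)·(1)) / 4 = 20/4 = 5
  s[U,V] = ((0)·(-3) + (3)·(1) + (-3)·(-2) + (-1)·(4) + (1)·(0)) / 4 = 5/4 = 1.25
  s[U,W] = ((0)·(-1.6) + (3)·(-0.6) + (-3)·(3.4) + (-1)·(0.4) + (1)·(-1.6)) / 4 = -14/4 = -3.5
  s[V,V] = ((-3)·(-3) + (1)·(1) + (-2)·(-2) + (4)·(4) + (0)·(0)) / 4 = 30/4 = 7.5
  s[V,W] = ((-3)·(-1.6) + (1)·(-0.6) + (-2)·(3.4) + (4)·(0.4) + (0)·(-1.6)) / 4 = -1/4 = -0.25
  s[W,W] = ((-1.6)·(-1.6) + (-0.6)·(-0.6) + (3.4)·(3.4) + (0.4)·(0.4) + (-1.6)·(-1.6)) / 4 = 17.2/4 = 4.3
  Sample standard deviations s_i = √(s[i,i]):
  s(U) = √(5) = 2.2361
  s(V) = √(7.5) = 2.7386
  s(W) = √(4.3) = 2.0736

Step 3 — r_{ij} = s_{ij} / (s_i · s_j):
  r[U,U] = 1 (diagonal).
  r[U,V] = 1.25 / (2.2361 · 2.7386) = 1.25 / 6.1237 = 0.2041
  r[U,W] = -3.5 / (2.2361 · 2.0736) = -3.5 / 4.6368 = -0.7548
  r[V,V] = 1 (diagonal).
  r[V,W] = -0.25 / (2.7386 · 2.0736) = -0.25 / 5.6789 = -0.044
  r[W,W] = 1 (diagonal).

R is symmetric with unit diagonal. Assembling:

R = [[1, 0.2041, -0.7548],
 [0.2041, 1, -0.044],
 [-0.7548, -0.044, 1]]
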